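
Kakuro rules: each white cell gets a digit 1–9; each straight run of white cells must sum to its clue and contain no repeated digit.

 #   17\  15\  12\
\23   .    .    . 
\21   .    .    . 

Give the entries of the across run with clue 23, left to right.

23 in 3 cells must be {6,8,9}; 17 in 2 cells must be {8,9}.
Nothing is forced directly, so branch on R1C1, whose candidates are 8 or 9. If R1C1 = 8: that forces R1C3 = 9, R2C1 = 9, after which R2C3 would have to be in {4,5,7,8} for the 21 across but in {3} for the 12 down — contradiction. So R1C1 = 9.
Given what's placed, R1C3 must be 8 to fit the 23 across and 12 down.
R2C1 = 17 − 9 = 8 completes the 17 down.
R2C3 = 12 − 8 = 4 completes the 12 down.
R1C2 = 23 − 17 = 6 completes the 23 across.
R2C2 = 21 − 12 = 9 completes the 21 across.

9, 6, 8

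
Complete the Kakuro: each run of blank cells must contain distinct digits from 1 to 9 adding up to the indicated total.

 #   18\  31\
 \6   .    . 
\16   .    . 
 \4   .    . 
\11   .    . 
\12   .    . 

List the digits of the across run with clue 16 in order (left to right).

16 in 2 cells must be {7,9}; 4 in 2 cells must be {1,3}.
Only 7 fits R2C1 under both its across sum 16 and down sum 18.
R2C2 = 16 − 7 = 9 completes the 16 across.
Nothing is forced directly, so branch on R3C2, whose candidates are 1 or 3. If R3C2 = 1: then R1C2 would have to be in {1,2,4,5} for the 6 across but in {6,7,8} for the 31 down — contradiction. So R3C2 = 3.
R3C1 = 4 − 3 = 1 completes the 4 across.
No cell is forced outright now. R1C1 can only be 2 or 5 (the digits allowed by both its 6 across and its 18 down). If R1C1 = 5: then R1C2 would have to be in {1} for the 6 across but in {4,5,6,7,8} for the 31 down — contradiction. So R1C1 = 2.
R1C2 = 6 − 2 = 4 completes the 6 across.

7 9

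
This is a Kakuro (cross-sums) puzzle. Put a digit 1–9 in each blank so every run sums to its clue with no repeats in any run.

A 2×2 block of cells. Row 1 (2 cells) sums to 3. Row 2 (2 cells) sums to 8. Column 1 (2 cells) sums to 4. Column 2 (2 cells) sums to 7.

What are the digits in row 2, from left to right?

3 in 2 cells must be {1,2}; 4 in 2 cells must be {1,3}.
The 3 across and the 4 down share only 1, so (1,1) = 1.
(1,2) = 3 − 1 = 2 completes the 3 across.
(2,1) = 4 − 1 = 3 completes the 4 down.
(2,2) = 8 − 3 = 5 completes the 8 across.

3 5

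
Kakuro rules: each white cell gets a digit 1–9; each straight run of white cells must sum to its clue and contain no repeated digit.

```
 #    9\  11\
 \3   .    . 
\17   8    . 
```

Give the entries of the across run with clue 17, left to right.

3 in 2 cells must be {1,2}; 17 in 2 cells must be {8,9}.
R1C1 = 9 − 8 = 1 completes the 9 down.
R1C2 = 3 − 1 = 2 completes the 3 across.
R2C2 = 17 − 8 = 9 completes the 17 across.

8 9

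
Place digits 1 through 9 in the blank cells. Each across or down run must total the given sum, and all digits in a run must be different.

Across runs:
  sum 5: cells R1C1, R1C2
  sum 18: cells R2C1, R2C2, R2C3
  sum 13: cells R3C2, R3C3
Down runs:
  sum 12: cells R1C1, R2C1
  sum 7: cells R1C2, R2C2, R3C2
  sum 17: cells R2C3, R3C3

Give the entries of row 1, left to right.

3 2

7 in 3 cells must be {1,2,4}; 17 in 2 cells must be {8,9}.
The 13 across and the 7 down share only 4, so R3C2 = 4.
R3C3 = 13 − 4 = 9 completes the 13 across.
R2C3 = 17 − 9 = 8 completes the 17 down.
R2C2 = 1: the only remaining digit allowed by both the 18 across and the 7 down.
R1C2 = 7 − 5 = 2 completes the 7 down.
R2C1 = 18 − 9 = 9 completes the 18 across.
R1C1 = 5 − 2 = 3 completes the 5 across.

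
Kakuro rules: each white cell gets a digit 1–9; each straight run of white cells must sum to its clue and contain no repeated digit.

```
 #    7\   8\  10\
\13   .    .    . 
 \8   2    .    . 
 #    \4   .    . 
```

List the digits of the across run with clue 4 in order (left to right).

4 in 2 cells must be {1,3}.
R1C1 = 7 − 2 = 5 completes the 7 down.
Nothing is forced directly, so branch on R2C2, whose candidates are 1 or 5. If R2C2 = 1: that forces R1C2 = 2, R1C3 = 6, after which R2C3 would have to be in {5} for the 8 across but in {1,3} for the 10 down — contradiction. So R2C2 = 5.
R2C3 = 8 − 7 = 1 completes the 8 across.
Given what's placed, R3C2 must be 1 to fit the 4 across and 8 down.
R3C3 = 4 − 1 = 3 completes the 4 across.
R1C2 = 8 − 6 = 2 completes the 8 down.
R1C3 = 13 − 7 = 6 completes the 13 across.

1 3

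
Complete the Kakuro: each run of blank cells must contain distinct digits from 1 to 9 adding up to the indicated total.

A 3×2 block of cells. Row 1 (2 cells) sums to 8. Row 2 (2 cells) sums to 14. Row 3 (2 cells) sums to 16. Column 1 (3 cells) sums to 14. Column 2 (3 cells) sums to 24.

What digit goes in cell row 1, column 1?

16 in 2 cells must be {7,9}; 24 in 3 cells must be {7,8,9}.
The 8 across and the 24 down share only 7, so (1,2) = 7.
Given what's placed, (3,2) must be 9 to fit the 16 across and 24 down.
(1,1) = 8 − 7 = 1 completes the 8 across.
(2,2) = 24 − 16 = 8 completes the 24 down.
(3,1) = 16 − 9 = 7 completes the 16 across.
(2,1) = 14 − 8 = 6 completes the 14 across.

1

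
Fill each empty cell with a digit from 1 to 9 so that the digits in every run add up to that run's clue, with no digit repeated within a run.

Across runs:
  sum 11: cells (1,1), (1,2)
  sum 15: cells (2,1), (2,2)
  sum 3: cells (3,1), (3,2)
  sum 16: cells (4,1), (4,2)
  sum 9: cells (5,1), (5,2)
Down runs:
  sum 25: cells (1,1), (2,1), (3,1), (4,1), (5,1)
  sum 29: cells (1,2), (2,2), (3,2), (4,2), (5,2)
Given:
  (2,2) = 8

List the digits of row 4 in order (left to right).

9 7

3 in 2 cells must be {1,2}; 16 in 2 cells must be {7,9}.
(2,1) = 15 − 8 = 7 completes the 15 across.
(4,1) = 9: the only remaining digit allowed by both the 16 across and the 25 down.
(4,2) = 16 − 9 = 7 completes the 16 across.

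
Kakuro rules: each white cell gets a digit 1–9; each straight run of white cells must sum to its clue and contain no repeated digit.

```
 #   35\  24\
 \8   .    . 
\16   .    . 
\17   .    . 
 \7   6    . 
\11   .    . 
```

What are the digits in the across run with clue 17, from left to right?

8 9

16 in 2 cells must be {7,9}; 17 in 2 cells must be {8,9}; 35 in 5 cells must be {5,6,7,8,9}.
R4C2 = 7 − 6 = 1 completes the 7 across.
Nothing is forced directly, so branch on R1C1, whose candidates are 5 or 7. If R1C1 = 7: then R1C2 would have to be in {1} for the 8 across but in {2,3,4,5,6,7,8,9} for the 24 down — contradiction. So R1C1 = 5.
R1C2 = 8 − 5 = 3 completes the 8 across.
Nothing is forced directly, so branch on R2C1, whose candidates are 7 or 9. If R2C1 = 7: that forces R2C2 = 9, after which R3C2 would have to be in {8,9} for the 17 across but in {4,5,6,7} for the 24 down — contradiction. So R2C1 = 9.
R2C2 = 16 − 9 = 7 completes the 16 across.
R3C1 = 8: the only remaining digit allowed by both the 17 across and the 35 down.
R3C2 = 17 − 8 = 9 completes the 17 across.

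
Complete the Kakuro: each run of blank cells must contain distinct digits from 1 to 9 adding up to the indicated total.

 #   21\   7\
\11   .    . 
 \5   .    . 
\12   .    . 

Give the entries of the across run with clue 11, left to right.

7 in 3 cells must be {1,2,4}.
The 5 across and the 21 down share only 4, so R2C1 = 4.
R2C2 = 5 − 4 = 1 completes the 5 across.
Given what's placed, R3C2 must be 4 to fit the 12 across and 7 down.
R1C2 = 7 − 5 = 2 completes the 7 down.
R3C1 = 12 − 4 = 8 completes the 12 across.
R1C1 = 11 − 2 = 9 completes the 11 across.

9 2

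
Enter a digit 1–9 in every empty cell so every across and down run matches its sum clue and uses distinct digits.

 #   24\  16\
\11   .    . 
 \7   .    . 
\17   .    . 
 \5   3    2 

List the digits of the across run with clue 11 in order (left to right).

17 in 2 cells must be {8,9}.
No cell is forced outright now. R3C1 can only be 8 or 9 (the digits allowed by both its 17 across and its 24 down). If R3C1 = 9: that forces R3C2 = 8, R1C2 = 5, R2C2 = 1, after which R1C1 would have to be in {6} for the 11 across but in {4,5,7,8} for the 24 down — contradiction. So R3C1 = 8.
R3C2 = 17 − 8 = 9 completes the 17 across.
R1C2 = 4: the only remaining digit allowed by both the 11 across and the 16 down.
R2C2 = 16 − 15 = 1 completes the 16 down.
R1C1 = 11 − 4 = 7 completes the 11 across.
R2C1 = 7 − 1 = 6 completes the 7 across.

7, 4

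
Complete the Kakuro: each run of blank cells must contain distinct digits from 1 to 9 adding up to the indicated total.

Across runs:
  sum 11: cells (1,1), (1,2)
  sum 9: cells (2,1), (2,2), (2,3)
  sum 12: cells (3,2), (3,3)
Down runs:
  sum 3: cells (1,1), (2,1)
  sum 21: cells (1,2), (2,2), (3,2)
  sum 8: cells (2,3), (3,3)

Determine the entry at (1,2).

9

3 in 2 cells must be {1,2}.
The 11 across and the 3 down share only 2, so (1,1) = 2.
(1,2) = 11 − 2 = 9 completes the 11 across.
(2,1) = 3 − 2 = 1 completes the 3 down.
(2,2) = 5: the only remaining digit allowed by both the 9 across and the 21 down.
(2,3) = 9 − 6 = 3 completes the 9 across.
(3,2) = 21 − 14 = 7 completes the 21 down.
(3,3) = 12 − 7 = 5 completes the 12 across.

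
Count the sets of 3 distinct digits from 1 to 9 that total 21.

3

3 distinct digits from 1–9 sum between 6 and 24.
Enumerating: {4,8,9}, {5,7,9}, {6,7,8}.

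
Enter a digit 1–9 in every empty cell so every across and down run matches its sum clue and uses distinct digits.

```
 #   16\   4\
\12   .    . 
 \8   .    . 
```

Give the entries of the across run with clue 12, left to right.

9 3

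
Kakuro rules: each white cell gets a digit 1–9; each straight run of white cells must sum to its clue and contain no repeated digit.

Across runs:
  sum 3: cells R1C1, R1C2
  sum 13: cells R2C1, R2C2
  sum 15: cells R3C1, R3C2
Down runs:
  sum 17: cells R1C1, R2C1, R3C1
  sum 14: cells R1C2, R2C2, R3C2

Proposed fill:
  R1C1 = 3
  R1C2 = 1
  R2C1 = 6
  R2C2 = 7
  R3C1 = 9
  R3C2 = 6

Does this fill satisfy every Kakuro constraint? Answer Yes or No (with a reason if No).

No — the down run R1C1–R3C1 sums to 18, not 17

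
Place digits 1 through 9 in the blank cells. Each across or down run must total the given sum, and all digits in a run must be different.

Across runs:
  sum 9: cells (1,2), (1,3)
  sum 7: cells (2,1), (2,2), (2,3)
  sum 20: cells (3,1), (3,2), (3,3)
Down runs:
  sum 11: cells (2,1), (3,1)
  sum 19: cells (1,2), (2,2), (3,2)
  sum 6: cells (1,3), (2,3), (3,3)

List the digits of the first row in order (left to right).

7 in 3 cells must be {1,2,4}; 6 in 3 cells must be {1,2,3}.
Only 3 fits (3,3) under both its across sum 20 and down sum 6.
Nothing is forced directly, so branch on (3,1), whose candidates are 8 or 9. If (3,1) = 8: then (2,1) would have to be in {1,2,4} for the 7 across but in {3} for the 11 down — contradiction. So (3,1) = 9.
(2,1) = 11 − 9 = 2 completes the 11 down.
(2,2) = 4: the only remaining digit allowed by both the 7 across and the 19 down.
(2,3) = 7 − 6 = 1 completes the 7 across.
(3,2) = 20 − 12 = 8 completes the 20 across.
(1,2) = 19 − 12 = 7 completes the 19 down.
(1,3) = 9 − 7 = 2 completes the 9 across.

7 2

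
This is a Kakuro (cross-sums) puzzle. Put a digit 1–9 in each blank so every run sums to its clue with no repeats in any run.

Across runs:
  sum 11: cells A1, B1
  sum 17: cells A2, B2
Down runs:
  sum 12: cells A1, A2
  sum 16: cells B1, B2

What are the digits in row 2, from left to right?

17 in 2 cells must be {8,9}; 16 in 2 cells must be {7,9}.
The 17 across and the 16 down share only 9, so B2 = 9.
B1 = 16 − 9 = 7 completes the 16 down.
A2 = 17 − 9 = 8 completes the 17 across.
A1 = 11 − 7 = 4 completes the 11 across.

8 9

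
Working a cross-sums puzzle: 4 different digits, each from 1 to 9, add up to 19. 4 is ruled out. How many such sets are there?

4 distinct digits from 1–9 sum between 10 and 30.
Dropping sets that contain 4.
Enumerating: {1,2,7,9}, {1,3,6,9}, {1,3,7,8}, {1,5,6,7}, {2,3,5,9}, {2,3,6,8}.

6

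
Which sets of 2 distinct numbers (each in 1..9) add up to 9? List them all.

2 distinct digits from 1–9 sum between 3 and 17.

{1,8}; {2,7}; {3,6}; {4,5}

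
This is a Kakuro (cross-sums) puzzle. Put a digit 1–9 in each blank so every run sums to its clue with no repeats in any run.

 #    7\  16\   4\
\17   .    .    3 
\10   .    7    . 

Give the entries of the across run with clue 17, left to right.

5 9 3

16 in 2 cells must be {7,9}; 4 in 2 cells must be {1,3}.
R1C2 = 16 − 7 = 9 completes the 16 down.
R2C3 = 4 − 3 = 1 completes the 4 down.
R1C1 = 17 − 12 = 5 completes the 17 across.
R2C1 = 10 − 8 = 2 completes the 10 across.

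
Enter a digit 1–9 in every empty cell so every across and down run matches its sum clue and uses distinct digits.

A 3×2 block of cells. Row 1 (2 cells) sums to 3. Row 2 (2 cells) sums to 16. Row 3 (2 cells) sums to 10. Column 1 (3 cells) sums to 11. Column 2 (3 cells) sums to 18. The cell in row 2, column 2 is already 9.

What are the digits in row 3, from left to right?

3 7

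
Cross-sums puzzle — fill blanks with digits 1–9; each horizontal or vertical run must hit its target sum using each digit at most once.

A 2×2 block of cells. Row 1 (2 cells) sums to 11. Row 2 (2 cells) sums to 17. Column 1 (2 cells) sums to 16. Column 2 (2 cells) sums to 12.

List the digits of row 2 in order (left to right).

9 8

17 in 2 cells must be {8,9}; 16 in 2 cells must be {7,9}.
The 17 across and the 16 down share only 9, so (2,1) = 9.
(2,2) = 17 − 9 = 8 completes the 17 across.
(1,1) = 16 − 9 = 7 completes the 16 down.
(1,2) = 11 − 7 = 4 completes the 11 across.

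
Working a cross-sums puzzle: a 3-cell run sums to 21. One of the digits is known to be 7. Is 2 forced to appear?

No

Counterexample: {5,7,9} sums to 21 under that restriction without using 2.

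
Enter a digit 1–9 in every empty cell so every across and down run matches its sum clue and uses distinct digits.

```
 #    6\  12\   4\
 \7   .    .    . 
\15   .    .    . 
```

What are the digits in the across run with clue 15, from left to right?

4, 8, 3

7 in 3 cells must be {1,2,4}; 4 in 2 cells must be {1,3}.
The 7 across and the 12 down share only 4, so R1C2 = 4.
Given what's placed, R1C3 must be 1 to fit the 7 across and 4 down.
R2C2 = 12 − 4 = 8 completes the 12 down.
R2C3 = 4 − 1 = 3 completes the 4 down.
R1C1 = 7 − 5 = 2 completes the 7 across.
R2C1 = 15 − 11 = 4 completes the 15 across.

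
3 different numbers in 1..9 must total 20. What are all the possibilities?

3 distinct digits from 1–9 sum between 6 and 24.

{3,8,9}; {4,7,9}; {5,6,9}; {5,7,8}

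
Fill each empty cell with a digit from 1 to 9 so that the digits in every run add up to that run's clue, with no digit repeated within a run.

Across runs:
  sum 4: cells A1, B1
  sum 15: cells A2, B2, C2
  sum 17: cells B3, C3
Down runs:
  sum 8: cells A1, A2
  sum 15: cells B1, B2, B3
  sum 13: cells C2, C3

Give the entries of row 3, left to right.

4 in 2 cells must be {1,3}; 17 in 2 cells must be {8,9}.
Nothing is forced directly, so branch on A1, whose candidates are 1 or 3. If A1 = 1: that forces B1 = 3, A2 = 7, B2 = 5, after which C2 would have to be in {3} for the 15 across but in {4,5,6,7,8,9} for the 13 down — contradiction. So A1 = 3.
B1 = 4 − 3 = 1 completes the 4 across.
A2 = 8 − 3 = 5 completes the 8 down.
No cell is forced outright now. B3 can only be 8 or 9 (the digits allowed by both its 17 across and its 15 down). If B3 = 9: then B2 would have to be in {1,2,3,4,6,7,8,9} for the 15 across but in {5} for the 15 down — contradiction. So B3 = 8.
B2 = 15 − 9 = 6 completes the 15 down.
C2 = 15 − 11 = 4 completes the 15 across.
C3 = 17 − 8 = 9 completes the 17 across.

8 9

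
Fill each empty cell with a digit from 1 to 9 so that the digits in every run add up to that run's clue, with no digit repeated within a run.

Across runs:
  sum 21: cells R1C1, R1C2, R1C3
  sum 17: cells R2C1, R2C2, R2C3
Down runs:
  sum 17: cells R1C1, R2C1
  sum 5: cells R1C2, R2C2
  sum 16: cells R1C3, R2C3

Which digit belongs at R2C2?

17 in 2 cells must be {8,9}; 16 in 2 cells must be {7,9}.
The 21 across and the 5 down share only 4, so R1C2 = 4.
Given what's placed, R1C3 must be 9 to fit the 21 across and 16 down.
R2C2 = 5 − 4 = 1 completes the 5 down.
R2C3 = 16 − 9 = 7 completes the 16 down.
R1C1 = 21 − 13 = 8 completes the 21 across.
R2C1 = 17 − 8 = 9 completes the 17 across.

1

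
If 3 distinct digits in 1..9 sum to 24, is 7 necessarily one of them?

Yes

The only way to make 24 from 3 distinct digits is {7,8,9}, which contains 7.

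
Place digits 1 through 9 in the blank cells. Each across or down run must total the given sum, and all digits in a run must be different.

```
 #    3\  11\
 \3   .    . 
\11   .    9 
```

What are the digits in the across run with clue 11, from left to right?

2, 9

3 in 2 cells must be {1,2}.
R1C2 = 11 − 9 = 2 completes the 11 down.
R2C1 = 11 − 9 = 2 completes the 11 across.
R1C1 = 3 − 2 = 1 completes the 3 across.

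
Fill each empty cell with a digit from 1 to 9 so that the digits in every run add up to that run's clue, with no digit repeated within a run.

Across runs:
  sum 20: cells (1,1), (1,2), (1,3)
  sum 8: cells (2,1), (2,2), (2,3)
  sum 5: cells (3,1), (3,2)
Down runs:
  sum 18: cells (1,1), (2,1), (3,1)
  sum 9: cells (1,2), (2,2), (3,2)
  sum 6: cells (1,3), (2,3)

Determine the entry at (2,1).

5

Nothing is forced directly, so branch on (1,3), whose candidates are 4 or 5. If (1,3) = 4: then (1,2) would have to be in {7,9} for the 20 across but in {1,2,3,4,5,6} for the 9 down — contradiction. So (1,3) = 5.
Given what's placed, (1,2) must be 6 to fit the 20 across and 9 down.
(2,3) = 6 − 5 = 1 completes the 6 down.
(1,1) = 20 − 11 = 9 completes the 20 across.
(2,2) = 2: the only remaining digit allowed by both the 8 across and the 9 down.
(3,2) = 9 − 8 = 1 completes the 9 down.
(2,1) = 8 − 3 = 5 completes the 8 across.
(3,1) = 5 − 1 = 4 completes the 5 across.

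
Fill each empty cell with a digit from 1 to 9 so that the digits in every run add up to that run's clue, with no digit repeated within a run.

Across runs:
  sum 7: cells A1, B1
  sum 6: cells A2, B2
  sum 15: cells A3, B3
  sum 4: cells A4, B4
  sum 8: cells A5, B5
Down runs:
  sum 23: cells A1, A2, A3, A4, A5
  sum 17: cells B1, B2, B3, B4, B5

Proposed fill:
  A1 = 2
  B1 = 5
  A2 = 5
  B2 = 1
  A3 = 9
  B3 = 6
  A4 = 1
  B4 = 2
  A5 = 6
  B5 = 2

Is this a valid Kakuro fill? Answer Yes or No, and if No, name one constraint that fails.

No — the down run B1–B5 sums to 16, not 17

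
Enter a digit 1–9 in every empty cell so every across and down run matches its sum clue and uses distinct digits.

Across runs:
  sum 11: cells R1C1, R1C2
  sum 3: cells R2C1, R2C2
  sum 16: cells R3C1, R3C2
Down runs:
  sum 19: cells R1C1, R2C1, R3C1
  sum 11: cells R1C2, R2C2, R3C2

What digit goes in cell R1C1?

3 in 2 cells must be {1,2}; 16 in 2 cells must be {7,9}.
The 3 across and the 19 down share only 2, so R2C1 = 2.
R2C2 = 3 − 2 = 1 completes the 3 across.
Given what's placed, R3C1 must be 9 to fit the 16 across and 19 down.
R3C2 = 16 − 9 = 7 completes the 16 across.
R1C1 = 19 − 11 = 8 completes the 19 down.
R1C2 = 11 − 8 = 3 completes the 11 across.

8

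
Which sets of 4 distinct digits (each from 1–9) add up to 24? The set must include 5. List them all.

{2,5,8,9}; {3,5,7,9}; {4,5,6,9}; {4,5,7,8}

4 distinct digits from 1–9 sum between 10 and 30.
Keeping only sets containing 5.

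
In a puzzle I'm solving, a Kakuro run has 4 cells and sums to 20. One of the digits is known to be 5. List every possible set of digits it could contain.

4 distinct digits from 1–9 sum between 10 and 30.
Keeping only sets containing 5.

{1,5,6,8}; {2,4,5,9}; {2,5,6,7}; {3,4,5,8}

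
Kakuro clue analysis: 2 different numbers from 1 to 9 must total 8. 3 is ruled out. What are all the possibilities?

{1,7}; {2,6}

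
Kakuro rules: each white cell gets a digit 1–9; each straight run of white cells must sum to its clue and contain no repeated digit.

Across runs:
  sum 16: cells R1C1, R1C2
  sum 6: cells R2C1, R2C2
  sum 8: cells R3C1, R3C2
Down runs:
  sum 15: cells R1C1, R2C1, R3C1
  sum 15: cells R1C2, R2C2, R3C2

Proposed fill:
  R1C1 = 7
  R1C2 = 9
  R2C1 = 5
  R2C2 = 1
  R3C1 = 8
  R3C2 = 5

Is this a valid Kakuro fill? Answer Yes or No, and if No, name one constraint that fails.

No — the across run R3C1–R3C2 sums to 13, not 8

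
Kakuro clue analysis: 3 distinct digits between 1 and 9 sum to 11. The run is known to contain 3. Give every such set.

3 distinct digits from 1–9 sum between 6 and 24.
Keeping only sets containing 3.

{1,3,7}; {2,3,6}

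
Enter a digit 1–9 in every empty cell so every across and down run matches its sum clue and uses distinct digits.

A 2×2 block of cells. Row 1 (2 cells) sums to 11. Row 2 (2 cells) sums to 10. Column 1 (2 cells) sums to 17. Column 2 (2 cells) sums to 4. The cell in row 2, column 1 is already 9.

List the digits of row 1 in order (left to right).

17 in 2 cells must be {8,9}; 4 in 2 cells must be {1,3}.
(1,1) = 17 − 9 = 8 completes the 17 down.
(1,2) = 11 − 8 = 3 completes the 11 across.
(2,2) = 10 − 9 = 1 completes the 10 across.

8 3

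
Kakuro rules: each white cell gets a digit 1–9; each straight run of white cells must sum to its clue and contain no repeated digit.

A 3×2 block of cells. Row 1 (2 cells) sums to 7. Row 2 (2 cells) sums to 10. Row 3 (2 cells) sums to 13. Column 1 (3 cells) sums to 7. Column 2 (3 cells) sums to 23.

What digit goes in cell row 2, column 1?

2

7 in 3 cells must be {1,2,4}; 23 in 3 cells must be {6,8,9}.
The 7 across and the 23 down share only 6, so (1,2) = 6.
The 13 across and the 7 down share only 4, so (3,1) = 4.
(3,2) = 13 − 4 = 9 completes the 13 across.
(1,1) = 7 − 6 = 1 completes the 7 across.
(2,1) = 7 − 5 = 2 completes the 7 down.
(2,2) = 10 − 2 = 8 completes the 10 across.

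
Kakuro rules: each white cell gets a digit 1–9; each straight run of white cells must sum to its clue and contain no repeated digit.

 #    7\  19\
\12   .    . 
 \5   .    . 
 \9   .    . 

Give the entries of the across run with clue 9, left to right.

7 in 3 cells must be {1,2,4}.
The 12 across and the 7 down share only 4, so R1C1 = 4.
R1C2 = 12 − 4 = 8 completes the 12 across.
Nothing is forced directly, so branch on R2C1, whose candidates are 1 or 2. If R2C1 = 2: then R2C2 would have to be in {3} for the 5 across but in {2,4,5,6,7,9} for the 19 down — contradiction. So R2C1 = 1.
R2C2 = 5 − 1 = 4 completes the 5 across.
R3C1 = 7 − 5 = 2 completes the 7 down.
R3C2 = 9 − 2 = 7 completes the 9 across.

2 7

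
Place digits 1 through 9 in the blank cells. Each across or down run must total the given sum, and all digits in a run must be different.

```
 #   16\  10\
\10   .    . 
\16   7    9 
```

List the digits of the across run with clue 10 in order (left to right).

9 1

16 in 2 cells must be {7,9}.
R1C1 = 16 − 7 = 9 completes the 16 down.
R1C2 = 10 − 9 = 1 completes the 10 across.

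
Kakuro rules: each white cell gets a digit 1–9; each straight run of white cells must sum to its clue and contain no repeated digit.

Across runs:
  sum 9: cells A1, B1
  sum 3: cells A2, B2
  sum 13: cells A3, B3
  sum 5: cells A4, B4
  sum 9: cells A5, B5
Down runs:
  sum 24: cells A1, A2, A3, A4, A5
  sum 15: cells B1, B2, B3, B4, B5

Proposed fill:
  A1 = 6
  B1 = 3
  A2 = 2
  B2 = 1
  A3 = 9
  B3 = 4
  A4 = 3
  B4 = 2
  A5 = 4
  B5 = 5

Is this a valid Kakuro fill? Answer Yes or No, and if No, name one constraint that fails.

Across: 6+3=9; 2+1=3; 9+4=13; 3+2=5; 4+5=9. Down: 6+2+9+3+4=24; 3+1+4+2+5=15. No digit repeats within any run.

Yes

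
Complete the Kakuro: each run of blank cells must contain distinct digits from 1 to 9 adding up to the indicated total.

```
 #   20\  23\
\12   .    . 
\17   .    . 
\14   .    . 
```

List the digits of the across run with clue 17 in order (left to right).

17 in 2 cells must be {8,9}; 23 in 3 cells must be {6,8,9}.
Nothing is forced directly, so branch on R1C2, whose candidates are 8 or 9. If R1C2 = 8: that forces R1C1 = 4, R2C1 = 9, after which R2C2 would have to be in {8} for the 17 across but in {6,9} for the 23 down — contradiction. So R1C2 = 9.
R1C1 = 12 − 9 = 3 completes the 12 across.
Given what's placed, R2C2 must be 8 to fit the 17 across and 23 down.
R3C2 = 23 − 17 = 6 completes the 23 down.
R2C1 = 17 − 8 = 9 completes the 17 across.
R3C1 = 14 − 6 = 8 completes the 14 across.

9, 8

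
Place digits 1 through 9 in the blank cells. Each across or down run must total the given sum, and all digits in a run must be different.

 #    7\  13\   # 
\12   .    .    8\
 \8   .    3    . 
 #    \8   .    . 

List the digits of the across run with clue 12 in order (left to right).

Given what's placed, R2C3 must be 1 to fit the 8 across and 8 down.
R3C3 = 8 − 1 = 7 completes the 8 down.
R2C1 = 8 − 4 = 4 completes the 8 across.
R3C2 = 8 − 7 = 1 completes the 8 across.
R1C1 = 7 − 4 = 3 completes the 7 down.
R1C2 = 12 − 3 = 9 completes the 12 across.

3, 9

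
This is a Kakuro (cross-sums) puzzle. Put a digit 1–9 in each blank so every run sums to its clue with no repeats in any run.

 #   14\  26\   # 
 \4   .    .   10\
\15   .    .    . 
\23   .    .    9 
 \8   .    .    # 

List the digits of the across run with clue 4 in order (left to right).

1, 3

4 in 2 cells must be {1,3}; 23 in 3 cells must be {6,8,9}.
The 4 across and the 26 down share only 3, so R1C2 = 3.
R2C3 = 10 − 9 = 1 completes the 10 down.
Given what's placed, R4C2 must be 6 to fit the 8 across and 26 down.
R1C1 = 4 − 3 = 1 completes the 4 across.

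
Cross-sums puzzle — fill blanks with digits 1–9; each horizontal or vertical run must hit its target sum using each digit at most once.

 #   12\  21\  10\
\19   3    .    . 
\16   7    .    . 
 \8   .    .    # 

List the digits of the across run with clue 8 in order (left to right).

R3C1 = 12 − 10 = 2 completes the 12 down.
R3C2 = 8 − 2 = 6 completes the 8 across.
R1C2 = 7: the only remaining digit allowed by both the 19 across and the 21 down.
R1C3 = 19 − 10 = 9 completes the 19 across.
R2C2 = 21 − 13 = 8 completes the 21 down.
R2C3 = 16 − 15 = 1 completes the 16 across.

2 6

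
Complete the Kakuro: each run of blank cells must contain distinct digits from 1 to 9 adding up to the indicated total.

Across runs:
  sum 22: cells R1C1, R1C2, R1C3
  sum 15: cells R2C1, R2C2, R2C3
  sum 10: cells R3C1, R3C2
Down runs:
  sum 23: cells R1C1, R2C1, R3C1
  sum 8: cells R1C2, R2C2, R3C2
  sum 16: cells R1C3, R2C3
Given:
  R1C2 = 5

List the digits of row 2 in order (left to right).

23 in 3 cells must be {6,8,9}; 16 in 2 cells must be {7,9}.
R1C3 = 9: the only remaining digit allowed by both the 22 across and the 16 down.
R2C3 = 16 − 9 = 7 completes the 16 down.
R1C1 = 22 − 14 = 8 completes the 22 across.
Given what's placed, R2C1 must be 6 to fit the 15 across and 23 down.
R2C2 = 15 − 13 = 2 completes the 15 across.
R3C1 = 23 − 14 = 9 completes the 23 down.
R3C2 = 10 − 9 = 1 completes the 10 across.

6 2 7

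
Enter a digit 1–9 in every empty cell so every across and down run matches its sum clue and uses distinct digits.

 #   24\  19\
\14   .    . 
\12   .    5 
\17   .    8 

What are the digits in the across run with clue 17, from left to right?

9 8

17 in 2 cells must be {8,9}; 24 in 3 cells must be {7,8,9}.
R1C2 = 19 − 13 = 6 completes the 19 down.
R2C1 = 12 − 5 = 7 completes the 12 across.
R3C1 = 17 − 8 = 9 completes the 17 across.
R1C1 = 14 − 6 = 8 completes the 14 across.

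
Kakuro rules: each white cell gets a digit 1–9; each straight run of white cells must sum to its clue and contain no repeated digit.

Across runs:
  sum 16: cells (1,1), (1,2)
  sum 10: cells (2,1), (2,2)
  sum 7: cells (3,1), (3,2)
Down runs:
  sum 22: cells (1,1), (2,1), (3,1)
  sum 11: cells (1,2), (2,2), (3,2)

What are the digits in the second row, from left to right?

7 3

16 in 2 cells must be {7,9}.
The 16 across and the 11 down share only 7, so (1,2) = 7.
(1,1) = 16 − 7 = 9 completes the 16 across.
Nothing is forced directly, so branch on (2,2), whose candidates are 1 or 3. If (2,2) = 1: then (2,1) would have to be in {9} for the 10 across but in {5,6,7,8} for the 22 down — contradiction. So (2,2) = 3.
(2,1) = 10 − 3 = 7 completes the 10 across.
(3,1) = 22 − 16 = 6 completes the 22 down.
(3,2) = 7 − 6 = 1 completes the 7 across.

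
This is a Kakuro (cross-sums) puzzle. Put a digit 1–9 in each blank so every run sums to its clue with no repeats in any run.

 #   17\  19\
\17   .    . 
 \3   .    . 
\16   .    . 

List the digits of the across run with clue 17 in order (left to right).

17 in 2 cells must be {8,9}; 3 in 2 cells must be {1,2}; 16 in 2 cells must be {7,9}.
The 3 across and the 19 down share only 2, so R2C2 = 2.
Given what's placed, R3C2 must be 9 to fit the 16 across and 19 down.
R1C2 = 19 − 11 = 8 completes the 19 down.
R2C1 = 3 − 2 = 1 completes the 3 across.
R3C1 = 16 − 9 = 7 completes the 16 across.
R1C1 = 17 − 8 = 9 completes the 17 across.

9 8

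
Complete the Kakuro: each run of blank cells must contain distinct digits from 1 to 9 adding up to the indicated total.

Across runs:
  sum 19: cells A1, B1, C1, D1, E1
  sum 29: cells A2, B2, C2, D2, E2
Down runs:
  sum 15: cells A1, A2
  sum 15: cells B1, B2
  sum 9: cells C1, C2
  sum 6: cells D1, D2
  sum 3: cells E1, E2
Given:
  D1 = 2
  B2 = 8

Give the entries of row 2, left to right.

3 in 2 cells must be {1,2}.
B1 = 15 − 8 = 7 completes the 15 down.
Given what's placed, E1 must be 1 to fit the 19 across and 3 down.
D2 = 6 − 2 = 4 completes the 6 down.
E2 = 3 − 1 = 2 completes the 3 down.
Given what's placed, A1 must be 6 to fit the 19 across and 15 down.
C1 = 19 − 16 = 3 completes the 19 across.
A2 = 15 − 6 = 9 completes the 15 down.
C2 = 29 − 23 = 6 completes the 29 across.

9, 8, 6, 4, 2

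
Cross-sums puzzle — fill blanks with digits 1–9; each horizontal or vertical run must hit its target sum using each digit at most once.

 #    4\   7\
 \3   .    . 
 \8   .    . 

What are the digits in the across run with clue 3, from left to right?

1 2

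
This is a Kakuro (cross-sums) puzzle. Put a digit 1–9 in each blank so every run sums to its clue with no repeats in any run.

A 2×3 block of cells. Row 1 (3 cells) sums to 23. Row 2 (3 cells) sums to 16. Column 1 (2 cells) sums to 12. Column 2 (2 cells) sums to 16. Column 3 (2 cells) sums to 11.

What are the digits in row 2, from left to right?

23 in 3 cells must be {6,8,9}; 16 in 2 cells must be {7,9}.
The 23 across and the 16 down share only 9, so (1,2) = 9.
(2,2) = 16 − 9 = 7 completes the 16 down.
Given what's placed, (1,1) must be 8 to fit the 23 across and 12 down.
(1,3) = 23 − 17 = 6 completes the 23 across.
(2,1) = 12 − 8 = 4 completes the 12 down.
(2,3) = 16 − 11 = 5 completes the 16 across.

4 7 5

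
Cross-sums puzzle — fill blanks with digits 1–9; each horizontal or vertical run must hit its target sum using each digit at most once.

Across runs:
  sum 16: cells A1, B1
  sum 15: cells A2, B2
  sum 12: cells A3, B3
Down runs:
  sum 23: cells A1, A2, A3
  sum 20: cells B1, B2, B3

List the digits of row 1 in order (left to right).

9, 7

16 in 2 cells must be {7,9}; 23 in 3 cells must be {6,8,9}.
The 16 across and the 23 down share only 9, so A1 = 9.
B1 = 16 − 9 = 7 completes the 16 across.
Given what's placed, A3 must be 8 to fit the 12 across and 23 down.
B3 = 12 − 8 = 4 completes the 12 across.
A2 = 23 − 17 = 6 completes the 23 down.
B2 = 15 − 6 = 9 completes the 15 across.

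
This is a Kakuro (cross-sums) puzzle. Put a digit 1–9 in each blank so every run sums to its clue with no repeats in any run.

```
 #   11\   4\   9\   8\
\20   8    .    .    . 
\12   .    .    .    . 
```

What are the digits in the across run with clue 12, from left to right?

3, 1, 2, 6

4 in 2 cells must be {1,3}.
R2C1 = 11 − 8 = 3 completes the 11 down.
Given what's placed, R2C2 must be 1 to fit the 12 across and 4 down.
R1C2 = 4 − 1 = 3 completes the 4 down.
Nothing is forced directly, so branch on R2C3, whose candidates are 2 or 6. If R2C3 = 6: then R1C3 would have to be in {2,4,5,7} for the 20 across but in {3} for the 9 down — contradiction. So R2C3 = 2.
R1C3 = 9 − 2 = 7 completes the 9 down.
R1C4 = 20 − 18 = 2 completes the 20 across.
R2C4 = 12 − 6 = 6 completes the 12 across.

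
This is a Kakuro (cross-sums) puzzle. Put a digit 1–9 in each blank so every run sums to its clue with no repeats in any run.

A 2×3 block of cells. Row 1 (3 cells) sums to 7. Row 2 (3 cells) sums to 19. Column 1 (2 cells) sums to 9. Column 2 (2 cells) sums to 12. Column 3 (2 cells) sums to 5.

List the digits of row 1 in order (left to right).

2 4 1

7 in 3 cells must be {1,2,4}.
The 7 across and the 12 down share only 4, so (1,2) = 4.
(2,2) = 12 − 4 = 8 completes the 12 down.
Nothing is forced directly, so branch on (2,3), whose candidates are 2 or 4. If (2,3) = 2: then (1,3) would have to be in {1,2} for the 7 across but in {3} for the 5 down — contradiction. So (2,3) = 4.
(1,3) = 5 − 4 = 1 completes the 5 down.
(2,1) = 19 − 12 = 7 completes the 19 across.
(1,1) = 7 − 5 = 2 completes the 7 across.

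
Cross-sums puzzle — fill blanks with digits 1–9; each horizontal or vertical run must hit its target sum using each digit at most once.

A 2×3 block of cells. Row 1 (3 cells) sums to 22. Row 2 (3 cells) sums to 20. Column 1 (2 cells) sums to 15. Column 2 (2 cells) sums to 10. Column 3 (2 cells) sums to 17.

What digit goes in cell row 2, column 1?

9

17 in 2 cells must be {8,9}.
Nothing is forced directly, so branch on (1,3), whose candidates are 8 or 9. If (1,3) = 8: that forces (1,1) = 9, after which (1,2) would have to be in {5} for the 22 across but in {1,2,3,4,6,7,8,9} for the 10 down — contradiction. So (1,3) = 9.
(2,3) = 17 − 9 = 8 completes the 17 down.
Nothing is forced directly, so branch on (2,1), whose candidates are 7 or 9. If (2,1) = 7: that forces (1,1) = 8, after which (1,2) would have to be in {5} for the 22 across but in {1,2,3,4,6,7,8,9} for the 10 down — contradiction. So (2,1) = 9.
(1,1) = 15 − 9 = 6 completes the 15 down.
(1,2) = 22 − 15 = 7 completes the 22 across.
(2,2) = 20 − 17 = 3 completes the 20 across.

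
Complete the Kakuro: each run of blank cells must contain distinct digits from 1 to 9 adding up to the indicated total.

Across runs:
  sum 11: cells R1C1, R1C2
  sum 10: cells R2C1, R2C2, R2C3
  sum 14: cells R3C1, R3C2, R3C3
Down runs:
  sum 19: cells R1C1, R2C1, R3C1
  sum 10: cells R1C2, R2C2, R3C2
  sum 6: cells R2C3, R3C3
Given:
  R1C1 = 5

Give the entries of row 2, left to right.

6 3 1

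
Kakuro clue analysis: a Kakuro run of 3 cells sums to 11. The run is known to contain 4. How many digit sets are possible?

3 distinct digits from 1–9 sum between 6 and 24.
Keeping only sets containing 4.
Enumerating: {1,4,6}, {2,4,5}.

2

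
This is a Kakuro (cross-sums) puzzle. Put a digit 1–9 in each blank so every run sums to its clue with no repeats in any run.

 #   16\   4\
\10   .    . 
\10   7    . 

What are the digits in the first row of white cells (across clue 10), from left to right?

9 1

16 in 2 cells must be {7,9}; 4 in 2 cells must be {1,3}.
R1C1 = 16 − 7 = 9 completes the 16 down.
R1C2 = 10 − 9 = 1 completes the 10 across.
R2C2 = 10 − 7 = 3 completes the 10 across.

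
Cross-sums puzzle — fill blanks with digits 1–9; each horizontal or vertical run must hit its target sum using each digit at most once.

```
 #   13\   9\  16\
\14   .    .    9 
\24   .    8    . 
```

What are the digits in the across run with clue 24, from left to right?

24 in 3 cells must be {7,8,9}; 16 in 2 cells must be {7,9}.
R1C1 = 4: the only remaining digit allowed by both the 14 across and the 13 down.
R1C2 = 14 − 13 = 1 completes the 14 across.
R2C1 = 13 − 4 = 9 completes the 13 down.
R2C3 = 24 − 17 = 7 completes the 24 across.

9 8 7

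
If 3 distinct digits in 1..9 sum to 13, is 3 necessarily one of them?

No

Counterexample: {1,4,8} sums to 13 without using 3.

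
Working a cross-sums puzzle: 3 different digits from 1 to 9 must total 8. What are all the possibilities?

{1,2,5}; {1,3,4}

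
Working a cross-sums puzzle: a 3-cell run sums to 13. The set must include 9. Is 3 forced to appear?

Yes

The only way to make 13 from 3 distinct digits under that restriction is {1,3,9}, which contains 3.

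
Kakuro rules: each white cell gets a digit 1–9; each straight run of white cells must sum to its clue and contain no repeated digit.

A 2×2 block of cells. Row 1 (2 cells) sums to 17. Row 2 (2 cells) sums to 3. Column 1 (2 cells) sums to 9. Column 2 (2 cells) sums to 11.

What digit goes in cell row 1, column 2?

17 in 2 cells must be {8,9}; 3 in 2 cells must be {1,2}.
The 17 across and the 9 down share only 8, so (1,1) = 8.
(1,2) = 17 − 8 = 9 completes the 17 across.
(2,1) = 9 − 8 = 1 completes the 9 down.
(2,2) = 3 − 1 = 2 completes the 3 across.

9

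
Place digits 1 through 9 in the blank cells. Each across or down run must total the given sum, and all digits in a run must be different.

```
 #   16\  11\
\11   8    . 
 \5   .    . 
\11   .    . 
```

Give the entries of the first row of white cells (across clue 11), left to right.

8, 3

R1C2 = 11 − 8 = 3 completes the 11 across.
No cell is forced outright now. R2C2 can only be 1 or 2 (the digits allowed by both its 5 across and its 11 down). If R2C2 = 1: then R2C1 would have to be in {4} for the 5 across but in {1,2,3,5,6,7} for the 16 down — contradiction. So R2C2 = 2.
R2C1 = 5 − 2 = 3 completes the 5 across.
R3C1 = 16 − 11 = 5 completes the 16 down.
R3C2 = 11 − 5 = 6 completes the 11 across.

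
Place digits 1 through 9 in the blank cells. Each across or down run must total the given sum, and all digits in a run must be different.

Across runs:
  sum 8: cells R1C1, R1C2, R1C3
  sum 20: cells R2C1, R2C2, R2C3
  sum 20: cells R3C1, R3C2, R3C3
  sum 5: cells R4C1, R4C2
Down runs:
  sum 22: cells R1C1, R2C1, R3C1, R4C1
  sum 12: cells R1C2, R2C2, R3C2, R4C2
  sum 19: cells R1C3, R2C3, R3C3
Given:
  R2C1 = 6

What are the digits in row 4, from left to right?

3 2

R2C2 = 5: the only remaining digit allowed by both the 20 across and the 12 down.
R2C3 = 20 − 11 = 9 completes the 20 across.
R3C2 = 4: the only remaining digit allowed by both the 20 across and the 12 down.
Given what's placed, R3C3 must be 7 to fit the 20 across and 19 down.
R1C3 = 19 − 16 = 3 completes the 19 down.
R3C1 = 20 − 11 = 9 completes the 20 across.
R1C1 = 4: the only remaining digit allowed by both the 8 across and the 22 down.
R1C2 = 8 − 7 = 1 completes the 8 across.
R4C1 = 22 − 19 = 3 completes the 22 down.
R4C2 = 5 − 3 = 2 completes the 5 across.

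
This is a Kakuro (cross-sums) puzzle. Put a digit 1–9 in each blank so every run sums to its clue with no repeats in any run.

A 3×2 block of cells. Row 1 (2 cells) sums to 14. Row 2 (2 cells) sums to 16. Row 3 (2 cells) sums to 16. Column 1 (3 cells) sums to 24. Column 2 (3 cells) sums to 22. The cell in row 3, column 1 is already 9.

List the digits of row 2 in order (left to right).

7 9

16 in 2 cells must be {7,9}; 24 in 3 cells must be {7,8,9}.
(1,1) = 8: the only remaining digit allowed by both the 14 across and the 24 down.
(1,2) = 14 − 8 = 6 completes the 14 across.
(2,1) = 24 − 17 = 7 completes the 24 down.
(2,2) = 16 − 7 = 9 completes the 16 across.
(3,2) = 16 − 9 = 7 completes the 16 across.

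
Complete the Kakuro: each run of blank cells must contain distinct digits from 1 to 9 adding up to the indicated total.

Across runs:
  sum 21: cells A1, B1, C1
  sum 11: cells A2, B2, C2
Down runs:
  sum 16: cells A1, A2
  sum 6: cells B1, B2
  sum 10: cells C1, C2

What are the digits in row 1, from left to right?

9 5 7

16 in 2 cells must be {7,9}.
The 11 across and the 16 down share only 7, so A2 = 7.
Given what's placed, B2 must be 1 to fit the 11 across and 6 down.
C2 = 11 − 8 = 3 completes the 11 across.
A1 = 16 − 7 = 9 completes the 16 down.
B1 = 6 − 1 = 5 completes the 6 down.
C1 = 21 − 14 = 7 completes the 21 across.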